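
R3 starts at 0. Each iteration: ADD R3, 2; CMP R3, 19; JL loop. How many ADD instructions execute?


Loop trace (R3 starts at 0, target 19, step 2):
  ADD #1: R3 = 0 + 2 = 2  → 2 < 19, loop
  ADD #2: R3 = 2 + 2 = 4  → 4 < 19, loop
  ADD #3: R3 = 4 + 2 = 6  → 6 < 19, loop
  ADD #4: R3 = 6 + 2 = 8  → 8 < 19, loop
  ADD #5: R3 = 8 + 2 = 10  → 10 < 19, loop
  ADD #6: R3 = 10 + 2 = 12  → 12 < 19, loop
  ADD #7: R3 = 12 + 2 = 14  → 14 < 19, loop
  ADD #8: R3 = 14 + 2 = 16  → 16 < 19, loop
  ADD #9: R3 = 16 + 2 = 18  → 18 < 19, loop
  ADD #10: R3 = 18 + 2 = 20  → 20 >= 19, exit
Total ADD instructions: 10

10


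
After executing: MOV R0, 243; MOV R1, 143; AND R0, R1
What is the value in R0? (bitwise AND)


Register state trace:
  MOV R0, 243  → R0 = 243 (0b11110011)
  MOV R1, 143  → R1 = 143 (0b10001111)
  AND R0, R1  → R0 = 243 AND 143 = 131 (0b10000011)
Final: R0 = 131

131


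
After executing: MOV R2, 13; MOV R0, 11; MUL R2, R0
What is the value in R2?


Register state trace:
  MOV R2, 13  → R2 = 13
  MOV R0, 11  → R0 = 11
  MUL R2, R0  → R2 = 13 * 11 = 143
Final: R2 = 143

143


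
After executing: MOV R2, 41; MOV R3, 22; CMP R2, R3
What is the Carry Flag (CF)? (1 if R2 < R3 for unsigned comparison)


Register state trace:
  MOV R2, 41  → R2 = 41
  MOV R3, 22  → R3 = 22
  CMP R2, R3  → unsigned 41 - 22: no borrow
  41 >= 22, so CF = 0
CF = 0

0


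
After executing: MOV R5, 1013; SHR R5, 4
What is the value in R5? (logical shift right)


Register state trace:
  MOV R5, 1013  → R5 = 1013
  SHR R5, 4  → R5 = 1013 >> 4 = 1013 // 2^4 = 63
Final: R5 = 63

63


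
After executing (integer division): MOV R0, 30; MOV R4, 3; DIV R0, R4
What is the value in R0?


Register state trace:
  MOV R0, 30  → R0 = 30
  MOV R4, 3  → R4 = 3
  DIV R0, R4  → R0 = 30 // 3 = 10
Final: R0 = 10

10


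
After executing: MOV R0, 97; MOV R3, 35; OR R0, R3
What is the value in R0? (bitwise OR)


Register state trace:
  MOV R0, 97  → R0 = 97 (0b01100001)
  MOV R3, 35  → R3 = 35 (0b00100011)
  OR R0, R3   → R0 = 97 OR 35 = 99 (0b01100011)
Final: R0 = 99

99


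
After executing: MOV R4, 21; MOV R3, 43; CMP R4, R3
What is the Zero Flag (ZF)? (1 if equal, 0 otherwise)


Register state trace:
  MOV R4, 21  → R4 = 21
  MOV R3, 43  → R3 = 43
  CMP R4, R3  → computes 21 - 43 = -22
  Result is nonzero, so values are not equal
ZF = 0

0


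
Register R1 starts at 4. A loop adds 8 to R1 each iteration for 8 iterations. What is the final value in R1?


Starting value: R1 = 4
  Iter 1: R1 = 4 + 8 = 12
  Iter 2: R1 = 12 + 8 = 20
  Iter 3: R1 = 20 + 8 = 28
  Iter 4: R1 = 28 + 8 = 36
  Iter 5: R1 = 36 + 8 = 44
  Iter 6: R1 = 44 + 8 = 52
  Iter 7: R1 = 52 + 8 = 60
  Iter 8: R1 = 60 + 8 = 68
Final: R1 = 68

68


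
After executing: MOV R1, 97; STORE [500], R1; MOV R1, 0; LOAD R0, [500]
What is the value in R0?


Register and memory trace:
  MOV R1, 97  → R1 = 97
  STORE [500], R1  → mem[500] = 97
  MOV R1, 0  → R1 = 0
  LOAD R0, [500]  → R0 = mem[500] = 97
Final: R0 = 97

97


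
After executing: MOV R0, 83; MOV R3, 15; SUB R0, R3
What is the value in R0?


Register state trace:
  MOV R0, 83  → R0 = 83
  MOV R3, 15  → R3 = 15
  SUB R0, R3  → R0 = 83 - 15 = 68
Final: R0 = 68

68


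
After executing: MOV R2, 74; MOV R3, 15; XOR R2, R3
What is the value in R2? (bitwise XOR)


Register state trace:
  MOV R2, 74  → R2 = 74 (0b01001010)
  MOV R3, 15  → R3 = 15 (0b00001111)
  XOR R2, R3  → R2 = 74 XOR 15 = 69 (0b01000101)
Final: R2 = 69

69


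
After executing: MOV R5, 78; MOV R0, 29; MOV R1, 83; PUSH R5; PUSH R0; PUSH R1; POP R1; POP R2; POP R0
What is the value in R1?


Stack trace (top is rightmost):
  MOV R5, 78  → R5 = 78
  MOV R0, 29  → R0 = 29
  MOV R1, 83  → R1 = 83
  PUSH R5  → stack: [78]
  PUSH R0  → stack: [78, 29]
  PUSH R1  → stack: [78, 29, 83]
  POP R1  → R1 = 83, stack: [78, 29]
  POP R2  → R2 = 29, stack: [78]
  POP R0  → R0 = 78, stack: []
Final: R1 = 83

83


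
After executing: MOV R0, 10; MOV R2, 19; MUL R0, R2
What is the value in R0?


Register state trace:
  MOV R0, 10  → R0 = 10
  MOV R2, 19  → R2 = 19
  MUL R0, R2  → R0 = 10 * 19 = 190
Final: R0 = 190

190


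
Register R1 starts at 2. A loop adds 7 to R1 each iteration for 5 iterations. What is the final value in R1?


Starting value: R1 = 2
  Iter 1: R1 = 2 + 7 = 9
  Iter 2: R1 = 9 + 7 = 16
  Iter 3: R1 = 16 + 7 = 23
  Iter 4: R1 = 23 + 7 = 30
  Iter 5: R1 = 30 + 7 = 37
Final: R1 = 37

37


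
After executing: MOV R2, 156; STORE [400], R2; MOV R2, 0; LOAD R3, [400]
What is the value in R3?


Register and memory trace:
  MOV R2, 156  → R2 = 156
  STORE [400], R2  → mem[400] = 156
  MOV R2, 0  → R2 = 0
  LOAD R3, [400]  → R3 = mem[400] = 156
Final: R3 = 156

156


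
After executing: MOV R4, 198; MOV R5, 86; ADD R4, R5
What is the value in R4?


Register state trace:
  MOV R4, 198  → R4 = 198
  MOV R5, 86  → R5 = 86
  ADD R4, R5  → R4 = 198 + 86 = 284
Final: R4 = 284

284


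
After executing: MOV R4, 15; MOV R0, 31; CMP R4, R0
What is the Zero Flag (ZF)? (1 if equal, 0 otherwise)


Register state trace:
  MOV R4, 15  → R4 = 15
  MOV R0, 31  → R0 = 31
  CMP R4, R0  → computes 15 - 31 = -16
  Result is nonzero, so values are not equal
ZF = 0

0


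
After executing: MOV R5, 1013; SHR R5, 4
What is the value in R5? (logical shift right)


Register state trace:
  MOV R5, 1013  → R5 = 1013
  SHR R5, 4  → R5 = 1013 >> 4 = 1013 // 2^4 = 63
Final: R5 = 63

63


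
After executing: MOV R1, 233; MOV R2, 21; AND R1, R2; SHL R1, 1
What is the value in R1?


Register state trace:
  MOV R1, 233  → R1 = 233 (0b11101001)
  MOV R2, 21  → R2 = 21 (0b00010101)
  AND R1, R2  → R1 = 233 AND 21 = 1 (0b00000001)
  SHL R1, 1  → R1 = 1 << 1 = 2
Final: R1 = 2

2


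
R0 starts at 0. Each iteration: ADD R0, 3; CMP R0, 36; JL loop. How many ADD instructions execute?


Loop trace (R0 starts at 0, target 36, step 3):
  ADD #1: R0 = 0 + 3 = 3  → 3 < 36, loop
  ADD #2: R0 = 3 + 3 = 6  → 6 < 36, loop
  ADD #3: R0 = 6 + 3 = 9  → 9 < 36, loop
  ADD #4: R0 = 9 + 3 = 12  → 12 < 36, loop
  ADD #5: R0 = 12 + 3 = 15  → 15 < 36, loop
  ADD #6: R0 = 15 + 3 = 18  → 18 < 36, loop
  ADD #7: R0 = 18 + 3 = 21  → 21 < 36, loop
  ADD #8: R0 = 21 + 3 = 24  → 24 < 36, loop
  ADD #9: R0 = 24 + 3 = 27  → 27 < 36, loop
  ADD #10: R0 = 27 + 3 = 30  → 30 < 36, loop
  ADD #11: R0 = 30 + 3 = 33  → 33 < 36, loop
  ADD #12: R0 = 33 + 3 = 36  → 36 >= 36, exit
Total ADD instructions: 12

12


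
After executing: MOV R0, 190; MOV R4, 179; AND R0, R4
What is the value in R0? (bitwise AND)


Register state trace:
  MOV R0, 190  → R0 = 190 (0b10111110)
  MOV R4, 179  → R4 = 179 (0b10110011)
  AND R0, R4  → R0 = 190 AND 179 = 178 (0b10110010)
Final: R0 = 178

178


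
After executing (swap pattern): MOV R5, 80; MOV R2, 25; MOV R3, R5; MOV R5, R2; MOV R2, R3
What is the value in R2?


Register state trace (swap pattern):
  MOV R5, 80  → R5 = 80
  MOV R2, 25  → R2 = 25
  MOV R3, R5  → R3 = 80  (save R5)
  MOV R5, R2  → R5 = 25  (R5 gets R2's value)
  MOV R2, R3  → R2 = 80  (R2 gets saved value)
Final: R2 = 80

80


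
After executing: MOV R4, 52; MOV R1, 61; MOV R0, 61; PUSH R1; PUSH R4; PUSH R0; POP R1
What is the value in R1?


Stack trace (top is rightmost):
  MOV R4, 52  → R4 = 52
  MOV R1, 61  → R1 = 61
  MOV R0, 61  → R0 = 61
  PUSH R1  → stack: [61]
  PUSH R4  → stack: [61, 52]
  PUSH R0  → stack: [61, 52, 61]
  POP R1  → R1 = 61, stack: [61, 52]
Final: R1 = 61

61


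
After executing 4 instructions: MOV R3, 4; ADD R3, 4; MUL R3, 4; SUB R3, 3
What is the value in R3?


Register state trace:
  MOV R3, 4  → R3 = 4
  ADD R3, 4  → R3 = 4 + 4 = 8
  MUL R3, 4  → R3 = 8 * 4 = 32
  SUB R3, 3  → R3 = 32 - 3 = 29
Final: R3 = 29

29


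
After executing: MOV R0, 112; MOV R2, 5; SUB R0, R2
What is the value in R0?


Register state trace:
  MOV R0, 112  → R0 = 112
  MOV R2, 5  → R2 = 5
  SUB R0, R2  → R0 = 112 - 5 = 107
Final: R0 = 107

107


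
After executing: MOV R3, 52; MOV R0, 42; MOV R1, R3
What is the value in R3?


Register state trace:
  MOV R3, 52  → R3 = 52
  MOV R0, 42  → R0 = 42
  MOV R1, R3  → R1 = 52
Final: R3 = 52

52


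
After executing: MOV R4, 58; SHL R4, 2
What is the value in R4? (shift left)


Register state trace:
  MOV R4, 58  → R4 = 58
  SHL R4, 2  → R4 = 58 << 2 = 58 * 2^2 = 232
Final: R4 = 232

232


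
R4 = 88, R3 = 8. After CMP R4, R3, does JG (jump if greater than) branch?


Trace:
  R4 = 88, R3 = 8
  CMP R4, R3  → compares 88 vs 8
  JG checks: is 88 greater than 8?
  88 > 8, so condition is true
Branch taken: Yes

Yes


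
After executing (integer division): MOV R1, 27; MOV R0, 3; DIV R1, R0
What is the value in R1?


Register state trace:
  MOV R1, 27  → R1 = 27
  MOV R0, 3  → R0 = 3
  DIV R1, R0  → R1 = 27 // 3 = 9
Final: R1 = 9

9


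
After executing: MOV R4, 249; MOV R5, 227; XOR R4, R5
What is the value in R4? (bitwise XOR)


Register state trace:
  MOV R4, 249  → R4 = 249 (0b11111001)
  MOV R5, 227  → R5 = 227 (0b11100011)
  XOR R4, R5  → R4 = 249 XOR 227 = 26 (0b00011010)
Final: R4 = 26

26


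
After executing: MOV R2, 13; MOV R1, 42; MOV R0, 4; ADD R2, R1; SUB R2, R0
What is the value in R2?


Register state trace:
  MOV R2, 13  → R2 = 13
  MOV R1, 42  → R1 = 42
  MOV R0, 4  → R0 = 4
  ADD R2, R1  → R2 = 13 + 42 = 55
  SUB R2, R0  → R2 = 55 - 4 = 51
Final: R2 = 51

51


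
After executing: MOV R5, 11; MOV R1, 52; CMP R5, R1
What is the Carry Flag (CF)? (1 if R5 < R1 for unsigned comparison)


Register state trace:
  MOV R5, 11  → R5 = 11
  MOV R1, 52  → R1 = 52
  CMP R5, R1  → unsigned 11 - 52: borrow occurs
  11 < 52, so CF = 1
CF = 1

1


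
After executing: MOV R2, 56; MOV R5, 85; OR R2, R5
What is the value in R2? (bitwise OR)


Register state trace:
  MOV R2, 56  → R2 = 56 (0b00111000)
  MOV R5, 85  → R5 = 85 (0b01010101)
  OR R2, R5   → R2 = 56 OR 85 = 125 (0b01111101)
Final: R2 = 125

125


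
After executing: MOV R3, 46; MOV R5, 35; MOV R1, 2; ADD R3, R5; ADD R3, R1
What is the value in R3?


Register state trace:
  MOV R3, 46  → R3 = 46
  MOV R5, 35  → R5 = 35
  MOV R1, 2  → R1 = 2
  ADD R3, R5  → R3 = 46 + 35 = 81
  ADD R3, R1  → R3 = 81 + 2 = 83
Final: R3 = 83

83


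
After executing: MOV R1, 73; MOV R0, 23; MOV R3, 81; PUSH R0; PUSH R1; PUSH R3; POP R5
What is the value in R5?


Stack trace (top is rightmost):
  MOV R1, 73  → R1 = 73
  MOV R0, 23  → R0 = 23
  MOV R3, 81  → R3 = 81
  PUSH R0  → stack: [23]
  PUSH R1  → stack: [23, 73]
  PUSH R3  → stack: [23, 73, 81]
  POP R5  → R5 = 81, stack: [23, 73]
Final: R5 = 81

81


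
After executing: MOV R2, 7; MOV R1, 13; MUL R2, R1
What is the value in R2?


Register state trace:
  MOV R2, 7  → R2 = 7
  MOV R1, 13  → R1 = 13
  MUL R2, R1  → R2 = 7 * 13 = 91
Final: R2 = 91

91


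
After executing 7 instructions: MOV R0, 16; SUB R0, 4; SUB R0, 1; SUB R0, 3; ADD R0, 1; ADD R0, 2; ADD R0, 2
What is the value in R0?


Register state trace:
  MOV R0, 16  → R0 = 16
  SUB R0, 4  → R0 = 16 - 4 = 12
  SUB R0, 1  → R0 = 12 - 1 = 11
  SUB R0, 3  → R0 = 11 - 3 = 8
  ADD R0, 1  → R0 = 8 + 1 = 9
  ADD R0, 2  → R0 = 9 + 2 = 11
  ADD R0, 2  → R0 = 11 + 2 = 13
Final: R0 = 13

13


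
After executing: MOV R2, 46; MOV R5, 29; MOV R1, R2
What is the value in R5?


Register state trace:
  MOV R2, 46  → R2 = 46
  MOV R5, 29  → R5 = 29
  MOV R1, R2  → R1 = 46
Final: R5 = 29

29


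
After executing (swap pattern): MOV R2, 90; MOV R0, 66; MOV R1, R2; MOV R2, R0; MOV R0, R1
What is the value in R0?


Register state trace (swap pattern):
  MOV R2, 90  → R2 = 90
  MOV R0, 66  → R0 = 66
  MOV R1, R2  → R1 = 90  (save R2)
  MOV R2, R0  → R2 = 66  (R2 gets R0's value)
  MOV R0, R1  → R0 = 90  (R0 gets saved value)
Final: R0 = 90

90


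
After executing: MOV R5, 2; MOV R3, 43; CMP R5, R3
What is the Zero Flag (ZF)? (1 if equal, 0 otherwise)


Register state trace:
  MOV R5, 2  → R5 = 2
  MOV R3, 43  → R3 = 43
  CMP R5, R3  → computes 2 - 43 = -41
  Result is nonzero, so values are not equal
ZF = 0

0


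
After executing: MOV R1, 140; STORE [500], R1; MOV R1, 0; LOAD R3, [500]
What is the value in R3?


Register and memory trace:
  MOV R1, 140  → R1 = 140
  STORE [500], R1  → mem[500] = 140
  MOV R1, 0  → R1 = 0
  LOAD R3, [500]  → R3 = mem[500] = 140
Final: R3 = 140

140


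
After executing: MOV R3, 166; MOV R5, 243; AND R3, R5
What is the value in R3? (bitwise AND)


Register state trace:
  MOV R3, 166  → R3 = 166 (0b10100110)
  MOV R5, 243  → R5 = 243 (0b11110011)
  AND R3, R5  → R3 = 166 AND 243 = 162 (0b10100010)
Final: R3 = 162

162


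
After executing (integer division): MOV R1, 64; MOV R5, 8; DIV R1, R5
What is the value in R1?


Register state trace:
  MOV R1, 64  → R1 = 64
  MOV R5, 8  → R5 = 8
  DIV R1, R5  → R1 = 64 // 8 = 8
Final: R1 = 8

8


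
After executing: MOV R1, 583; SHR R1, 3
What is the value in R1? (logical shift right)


Register state trace:
  MOV R1, 583  → R1 = 583
  SHR R1, 3  → R1 = 583 >> 3 = 583 // 2^3 = 72
Final: R1 = 72

72


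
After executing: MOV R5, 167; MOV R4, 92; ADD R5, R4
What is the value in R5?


Register state trace:
  MOV R5, 167  → R5 = 167
  MOV R4, 92  → R4 = 92
  ADD R5, R4  → R5 = 167 + 92 = 259
Final: R5 = 259

259


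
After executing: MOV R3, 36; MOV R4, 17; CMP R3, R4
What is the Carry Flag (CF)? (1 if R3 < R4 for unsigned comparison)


Register state trace:
  MOV R3, 36  → R3 = 36
  MOV R4, 17  → R4 = 17
  CMP R3, R4  → unsigned 36 - 17: no borrow
  36 >= 17, so CF = 0
CF = 0

0


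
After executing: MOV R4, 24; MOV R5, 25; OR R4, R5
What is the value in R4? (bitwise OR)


Register state trace:
  MOV R4, 24  → R4 = 24 (0b00011000)
  MOV R5, 25  → R5 = 25 (0b00011001)
  OR R4, R5   → R4 = 24 OR 25 = 25 (0b00011001)
Final: R4 = 25

25


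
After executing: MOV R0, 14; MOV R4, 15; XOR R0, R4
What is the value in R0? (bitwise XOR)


Register state trace:
  MOV R0, 14  → R0 = 14 (0b00001110)
  MOV R4, 15  → R4 = 15 (0b00001111)
  XOR R0, R4  → R0 = 14 XOR 15 = 1 (0b00000001)
Final: R0 = 1

1


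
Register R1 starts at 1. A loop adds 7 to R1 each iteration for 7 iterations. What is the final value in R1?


Starting value: R1 = 1
  Iter 1: R1 = 1 + 7 = 8
  Iter 2: R1 = 8 + 7 = 15
  Iter 3: R1 = 15 + 7 = 22
  Iter 4: R1 = 22 + 7 = 29
  Iter 5: R1 = 29 + 7 = 36
  Iter 6: R1 = 36 + 7 = 43
  Iter 7: R1 = 43 + 7 = 50
Final: R1 = 50

50


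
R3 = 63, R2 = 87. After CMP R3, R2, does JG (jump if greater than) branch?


Trace:
  R3 = 63, R2 = 87
  CMP R3, R2  → compares 63 vs 87
  JG checks: is 63 greater than 87?
  63 < 87, so condition is false
Branch taken: No

No


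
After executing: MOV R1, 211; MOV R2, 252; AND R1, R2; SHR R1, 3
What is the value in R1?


Register state trace:
  MOV R1, 211  → R1 = 211 (0b11010011)
  MOV R2, 252  → R2 = 252 (0b11111100)
  AND R1, R2  → R1 = 211 AND 252 = 208 (0b11010000)
  SHR R1, 3  → R1 = 208 >> 3 = 26
Final: R1 = 26

26


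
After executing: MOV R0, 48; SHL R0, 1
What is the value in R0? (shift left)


Register state trace:
  MOV R0, 48  → R0 = 48
  SHL R0, 1  → R0 = 48 << 1 = 48 * 2^1 = 96
Final: R0 = 96

96


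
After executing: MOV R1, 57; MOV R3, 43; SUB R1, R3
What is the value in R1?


Register state trace:
  MOV R1, 57  → R1 = 57
  MOV R3, 43  → R3 = 43
  SUB R1, R3  → R1 = 57 - 43 = 14
Final: R1 = 14

14


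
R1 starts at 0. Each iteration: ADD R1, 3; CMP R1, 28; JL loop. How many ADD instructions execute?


Loop trace (R1 starts at 0, target 28, step 3):
  ADD #1: R1 = 0 + 3 = 3  → 3 < 28, loop
  ADD #2: R1 = 3 + 3 = 6  → 6 < 28, loop
  ADD #3: R1 = 6 + 3 = 9  → 9 < 28, loop
  ADD #4: R1 = 9 + 3 = 12  → 12 < 28, loop
  ADD #5: R1 = 12 + 3 = 15  → 15 < 28, loop
  ADD #6: R1 = 15 + 3 = 18  → 18 < 28, loop
  ADD #7: R1 = 18 + 3 = 21  → 21 < 28, loop
  ADD #8: R1 = 21 + 3 = 24  → 24 < 28, loop
  ADD #9: R1 = 24 + 3 = 27  → 27 < 28, loop
  ADD #10: R1 = 27 + 3 = 30  → 30 >= 28, exit
Total ADD instructions: 10

10


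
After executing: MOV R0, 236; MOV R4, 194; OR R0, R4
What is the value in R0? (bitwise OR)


Register state trace:
  MOV R0, 236  → R0 = 236 (0b11101100)
  MOV R4, 194  → R4 = 194 (0b11000010)
  OR R0, R4   → R0 = 236 OR 194 = 238 (0b11101110)
Final: R0 = 238

238


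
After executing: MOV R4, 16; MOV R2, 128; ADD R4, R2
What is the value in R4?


Register state trace:
  MOV R4, 16  → R4 = 16
  MOV R2, 128  → R2 = 128
  ADD R4, R2  → R4 = 16 + 128 = 144
Final: R4 = 144

144


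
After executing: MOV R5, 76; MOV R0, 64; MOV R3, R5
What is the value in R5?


Register state trace:
  MOV R5, 76  → R5 = 76
  MOV R0, 64  → R0 = 64
  MOV R3, R5  → R3 = 76
Final: R5 = 76

76


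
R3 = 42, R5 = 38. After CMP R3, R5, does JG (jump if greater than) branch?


Trace:
  R3 = 42, R5 = 38
  CMP R3, R5  → compares 42 vs 38
  JG checks: is 42 greater than 38?
  42 > 38, so condition is true
Branch taken: Yes

Yes


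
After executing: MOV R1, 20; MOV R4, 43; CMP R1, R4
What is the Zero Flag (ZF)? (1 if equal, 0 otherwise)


Register state trace:
  MOV R1, 20  → R1 = 20
  MOV R4, 43  → R4 = 43
  CMP R1, R4  → computes 20 - 43 = -23
  Result is nonzero, so values are not equal
ZF = 0

0


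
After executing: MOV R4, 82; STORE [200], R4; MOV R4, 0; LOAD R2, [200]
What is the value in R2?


Register and memory trace:
  MOV R4, 82  → R4 = 82
  STORE [200], R4  → mem[200] = 82
  MOV R4, 0  → R4 = 0
  LOAD R2, [200]  → R2 = mem[200] = 82
Final: R2 = 82

82


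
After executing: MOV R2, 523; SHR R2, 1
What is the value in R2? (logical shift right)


Register state trace:
  MOV R2, 523  → R2 = 523
  SHR R2, 1  → R2 = 523 >> 1 = 523 // 2^1 = 261
Final: R2 = 261

261


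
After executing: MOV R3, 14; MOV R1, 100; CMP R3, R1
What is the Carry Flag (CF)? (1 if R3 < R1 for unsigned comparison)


Register state trace:
  MOV R3, 14  → R3 = 14
  MOV R1, 100  → R1 = 100
  CMP R3, R1  → unsigned 14 - 100: borrow occurs
  14 < 100, so CF = 1
CF = 1

1


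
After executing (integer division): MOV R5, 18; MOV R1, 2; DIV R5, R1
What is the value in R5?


Register state trace:
  MOV R5, 18  → R5 = 18
  MOV R1, 2  → R1 = 2
  DIV R5, R1  → R5 = 18 // 2 = 9
Final: R5 = 9

9


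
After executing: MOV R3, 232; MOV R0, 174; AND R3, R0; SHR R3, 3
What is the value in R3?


Register state trace:
  MOV R3, 232  → R3 = 232 (0b11101000)
  MOV R0, 174  → R0 = 174 (0b10101110)
  AND R3, R0  → R3 = 232 AND 174 = 168 (0b10101000)
  SHR R3, 3  → R3 = 168 >> 3 = 21
Final: R3 = 21

21


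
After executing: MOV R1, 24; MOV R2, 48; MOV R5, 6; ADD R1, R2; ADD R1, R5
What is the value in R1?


Register state trace:
  MOV R1, 24  → R1 = 24
  MOV R2, 48  → R2 = 48
  MOV R5, 6  → R5 = 6
  ADD R1, R2  → R1 = 24 + 48 = 72
  ADD R1, R5  → R1 = 72 + 6 = 78
Final: R1 = 78

78


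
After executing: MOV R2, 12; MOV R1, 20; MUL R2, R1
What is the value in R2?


Register state trace:
  MOV R2, 12  → R2 = 12
  MOV R1, 20  → R1 = 20
  MUL R2, R1  → R2 = 12 * 20 = 240
Final: R2 = 240

240


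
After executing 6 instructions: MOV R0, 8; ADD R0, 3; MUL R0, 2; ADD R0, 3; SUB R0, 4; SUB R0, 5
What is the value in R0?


Register state trace:
  MOV R0, 8  → R0 = 8
  ADD R0, 3  → R0 = 8 + 3 = 11
  MUL R0, 2  → R0 = 11 * 2 = 22
  ADD R0, 3  → R0 = 22 + 3 = 25
  SUB R0, 4  → R0 = 25 - 4 = 21
  SUB R0, 5  → R0 = 21 - 5 = 16
Final: R0 = 16

16


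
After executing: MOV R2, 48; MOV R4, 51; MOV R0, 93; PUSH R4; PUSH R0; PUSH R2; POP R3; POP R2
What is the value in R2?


Stack trace (top is rightmost):
  MOV R2, 48  → R2 = 48
  MOV R4, 51  → R4 = 51
  MOV R0, 93  → R0 = 93
  PUSH R4  → stack: [51]
  PUSH R0  → stack: [51, 93]
  PUSH R2  → stack: [51, 93, 48]
  POP R3  → R3 = 48, stack: [51, 93]
  POP R2  → R2 = 93, stack: [51]
Final: R2 = 93

93


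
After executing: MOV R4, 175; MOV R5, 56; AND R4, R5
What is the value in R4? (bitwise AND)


Register state trace:
  MOV R4, 175  → R4 = 175 (0b10101111)
  MOV R5, 56  → R5 = 56 (0b00111000)
  AND R4, R5  → R4 = 175 AND 56 = 40 (0b00101000)
Final: R4 = 40

40


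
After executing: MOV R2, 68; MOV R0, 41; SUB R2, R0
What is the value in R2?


Register state trace:
  MOV R2, 68  → R2 = 68
  MOV R0, 41  → R0 = 41
  SUB R2, R0  → R2 = 68 - 41 = 27
Final: R2 = 27

27


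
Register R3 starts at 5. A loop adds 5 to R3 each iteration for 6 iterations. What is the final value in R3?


Starting value: R3 = 5
  Iter 1: R3 = 5 + 5 = 10
  Iter 2: R3 = 10 + 5 = 15
  Iter 3: R3 = 15 + 5 = 20
  Iter 4: R3 = 20 + 5 = 25
  Iter 5: R3 = 25 + 5 = 30
  Iter 6: R3 = 30 + 5 = 35
Final: R3 = 35

35


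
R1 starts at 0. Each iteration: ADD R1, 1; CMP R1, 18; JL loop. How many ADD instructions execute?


Loop trace (R1 starts at 0, target 18, step 1):
  ADD #1: R1 = 0 + 1 = 1  → 1 < 18, loop
  ADD #2: R1 = 1 + 1 = 2  → 2 < 18, loop
  ADD #3: R1 = 2 + 1 = 3  → 3 < 18, loop
  ADD #4: R1 = 3 + 1 = 4  → 4 < 18, loop
  ADD #5: R1 = 4 + 1 = 5  → 5 < 18, loop
  ADD #6: R1 = 5 + 1 = 6  → 6 < 18, loop
  ADD #7: R1 = 6 + 1 = 7  → 7 < 18, loop
  ADD #8: R1 = 7 + 1 = 8  → 8 < 18, loop
  ADD #9: R1 = 8 + 1 = 9  → 9 < 18, loop
  ADD #10: R1 = 9 + 1 = 10  → 10 < 18, loop
  ADD #11: R1 = 10 + 1 = 11  → 11 < 18, loop
  ADD #12: R1 = 11 + 1 = 12  → 12 < 18, loop
  ADD #13: R1 = 12 + 1 = 13  → 13 < 18, loop
  ADD #14: R1 = 13 + 1 = 14  → 14 < 18, loop
  ADD #15: R1 = 14 + 1 = 15  → 15 < 18, loop
  ADD #16: R1 = 15 + 1 = 16  → 16 < 18, loop
  ADD #17: R1 = 16 + 1 = 17  → 17 < 18, loop
  ADD #18: R1 = 17 + 1 = 18  → 18 >= 18, exit
Total ADD instructions: 18

18


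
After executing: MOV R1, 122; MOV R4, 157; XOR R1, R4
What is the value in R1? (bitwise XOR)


Register state trace:
  MOV R1, 122  → R1 = 122 (0b01111010)
  MOV R4, 157  → R4 = 157 (0b10011101)
  XOR R1, R4  → R1 = 122 XOR 157 = 231 (0b11100111)
Final: R1 = 231

231


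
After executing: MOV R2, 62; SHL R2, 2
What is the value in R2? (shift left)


Register state trace:
  MOV R2, 62  → R2 = 62
  SHL R2, 2  → R2 = 62 << 2 = 62 * 2^2 = 248
Final: R2 = 248

248


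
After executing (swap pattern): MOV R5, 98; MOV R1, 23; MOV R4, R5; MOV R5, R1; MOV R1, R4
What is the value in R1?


Register state trace (swap pattern):
  MOV R5, 98  → R5 = 98
  MOV R1, 23  → R1 = 23
  MOV R4, R5  → R4 = 98  (save R5)
  MOV R5, R1  → R5 = 23  (R5 gets R1's value)
  MOV R1, R4  → R1 = 98  (R1 gets saved value)
Final: R1 = 98

98


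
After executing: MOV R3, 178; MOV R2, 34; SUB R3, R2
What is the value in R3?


Register state trace:
  MOV R3, 178  → R3 = 178
  MOV R2, 34  → R2 = 34
  SUB R3, R2  → R3 = 178 - 34 = 144
Final: R3 = 144

144


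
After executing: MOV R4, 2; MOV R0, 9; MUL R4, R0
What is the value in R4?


Register state trace:
  MOV R4, 2  → R4 = 2
  MOV R0, 9  → R0 = 9
  MUL R4, R0  → R4 = 2 * 9 = 18
Final: R4 = 18

18


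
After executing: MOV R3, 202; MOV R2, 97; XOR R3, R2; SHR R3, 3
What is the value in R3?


Register state trace:
  MOV R3, 202  → R3 = 202 (0b11001010)
  MOV R2, 97  → R2 = 97 (0b01100001)
  XOR R3, R2  → R3 = 202 XOR 97 = 171 (0b10101011)
  SHR R3, 3  → R3 = 171 >> 3 = 21
Final: R3 = 21

21


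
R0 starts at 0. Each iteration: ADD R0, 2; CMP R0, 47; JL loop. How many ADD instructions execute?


Loop trace (R0 starts at 0, target 47, step 2):
  ADD #1: R0 = 0 + 2 = 2  → 2 < 47, loop
  ADD #2: R0 = 2 + 2 = 4  → 4 < 47, loop
  ADD #3: R0 = 4 + 2 = 6  → 6 < 47, loop
  ADD #4: R0 = 6 + 2 = 8  → 8 < 47, loop
  ADD #5: R0 = 8 + 2 = 10  → 10 < 47, loop
  ADD #6: R0 = 10 + 2 = 12  → 12 < 47, loop
  ADD #7: R0 = 12 + 2 = 14  → 14 < 47, loop
  ADD #8: R0 = 14 + 2 = 16  → 16 < 47, loop
  ADD #9: R0 = 16 + 2 = 18  → 18 < 47, loop
  ADD #10: R0 = 18 + 2 = 20  → 20 < 47, loop
  ADD #11: R0 = 20 + 2 = 22  → 22 < 47, loop
  ADD #12: R0 = 22 + 2 = 24  → 24 < 47, loop
  ADD #13: R0 = 24 + 2 = 26  → 26 < 47, loop
  ADD #14: R0 = 26 + 2 = 28  → 28 < 47, loop
  ADD #15: R0 = 28 + 2 = 30  → 30 < 47, loop
  ADD #16: R0 = 30 + 2 = 32  → 32 < 47, loop
  ADD #17: R0 = 32 + 2 = 34  → 34 < 47, loop
  ADD #18: R0 = 34 + 2 = 36  → 36 < 47, loop
  ADD #19: R0 = 36 + 2 = 38  → 38 < 47, loop
  ADD #20: R0 = 38 + 2 = 40  → 40 < 47, loop
  ADD #21: R0 = 40 + 2 = 42  → 42 < 47, loop
  ADD #22: R0 = 42 + 2 = 44  → 44 < 47, loop
  ADD #23: R0 = 44 + 2 = 46  → 46 < 47, loop
  ADD #24: R0 = 46 + 2 = 48  → 48 >= 47, exit
Total ADD instructions: 24

24


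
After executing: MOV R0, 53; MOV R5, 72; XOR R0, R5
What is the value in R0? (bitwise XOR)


Register state trace:
  MOV R0, 53  → R0 = 53 (0b00110101)
  MOV R5, 72  → R5 = 72 (0b01001000)
  XOR R0, R5  → R0 = 53 XOR 72 = 125 (0b01111101)
Final: R0 = 125

125


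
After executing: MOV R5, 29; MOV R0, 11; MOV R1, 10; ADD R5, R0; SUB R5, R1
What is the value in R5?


Register state trace:
  MOV R5, 29  → R5 = 29
  MOV R0, 11  → R0 = 11
  MOV R1, 10  → R1 = 10
  ADD R5, R0  → R5 = 29 + 11 = 40
  SUB R5, R1  → R5 = 40 - 10 = 30
Final: R5 = 30

30


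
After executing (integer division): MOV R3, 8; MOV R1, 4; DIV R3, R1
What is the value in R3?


Register state trace:
  MOV R3, 8  → R3 = 8
  MOV R1, 4  → R1 = 4
  DIV R3, R1  → R3 = 8 // 4 = 2
Final: R3 = 2

2


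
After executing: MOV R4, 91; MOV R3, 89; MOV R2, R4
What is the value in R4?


Register state trace:
  MOV R4, 91  → R4 = 91
  MOV R3, 89  → R3 = 89
  MOV R2, R4  → R2 = 91
Final: R4 = 91

91


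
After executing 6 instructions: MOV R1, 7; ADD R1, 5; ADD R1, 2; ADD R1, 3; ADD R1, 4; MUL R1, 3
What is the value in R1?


Register state trace:
  MOV R1, 7  → R1 = 7
  ADD R1, 5  → R1 = 7 + 5 = 12
  ADD R1, 2  → R1 = 12 + 2 = 14
  ADD R1, 3  → R1 = 14 + 3 = 17
  ADD R1, 4  → R1 = 17 + 4 = 21
  MUL R1, 3  → R1 = 21 * 3 = 63
Final: R1 = 63

63


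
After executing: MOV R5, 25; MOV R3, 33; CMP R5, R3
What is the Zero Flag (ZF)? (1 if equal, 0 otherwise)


Register state trace:
  MOV R5, 25  → R5 = 25
  MOV R3, 33  → R3 = 33
  CMP R5, R3  → computes 25 - 33 = -8
  Result is nonzero, so values are not equal
ZF = 0

0


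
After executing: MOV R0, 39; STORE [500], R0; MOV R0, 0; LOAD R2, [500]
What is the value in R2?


Register and memory trace:
  MOV R0, 39  → R0 = 39
  STORE [500], R0  → mem[500] = 39
  MOV R0, 0  → R0 = 0
  LOAD R2, [500]  → R2 = mem[500] = 39
Final: R2 = 39

39


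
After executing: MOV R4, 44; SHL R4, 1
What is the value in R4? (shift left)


Register state trace:
  MOV R4, 44  → R4 = 44
  SHL R4, 1  → R4 = 44 << 1 = 44 * 2^1 = 88
Final: R4 = 88

88


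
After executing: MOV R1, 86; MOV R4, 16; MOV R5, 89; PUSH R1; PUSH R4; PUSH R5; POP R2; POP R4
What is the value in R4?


Stack trace (top is rightmost):
  MOV R1, 86  → R1 = 86
  MOV R4, 16  → R4 = 16
  MOV R5, 89  → R5 = 89
  PUSH R1  → stack: [86]
  PUSH R4  → stack: [86, 16]
  PUSH R5  → stack: [86, 16, 89]
  POP R2  → R2 = 89, stack: [86, 16]
  POP R4  → R4 = 16, stack: [86]
Final: R4 = 16

16


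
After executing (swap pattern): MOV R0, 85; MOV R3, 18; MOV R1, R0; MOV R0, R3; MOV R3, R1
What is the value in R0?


Register state trace (swap pattern):
  MOV R0, 85  → R0 = 85
  MOV R3, 18  → R3 = 18
  MOV R1, R0  → R1 = 85  (save R0)
  MOV R0, R3  → R0 = 18  (R0 gets R3's value)
  MOV R3, R1  → R3 = 85  (R3 gets saved value)
Final: R0 = 18

18


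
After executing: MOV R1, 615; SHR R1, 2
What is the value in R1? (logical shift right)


Register state trace:
  MOV R1, 615  → R1 = 615
  SHR R1, 2  → R1 = 615 >> 2 = 615 // 2^2 = 153
Final: R1 = 153

153


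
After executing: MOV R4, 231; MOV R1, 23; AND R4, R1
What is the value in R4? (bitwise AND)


Register state trace:
  MOV R4, 231  → R4 = 231 (0b11100111)
  MOV R1, 23  → R1 = 23 (0b00010111)
  AND R4, R1  → R4 = 231 AND 23 = 7 (0b00000111)
Final: R4 = 7

7


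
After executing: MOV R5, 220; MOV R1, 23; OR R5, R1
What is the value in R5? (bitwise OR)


Register state trace:
  MOV R5, 220  → R5 = 220 (0b11011100)
  MOV R1, 23  → R1 = 23 (0b00010111)
  OR R5, R1   → R5 = 220 OR 23 = 223 (0b11011111)
Final: R5 = 223

223


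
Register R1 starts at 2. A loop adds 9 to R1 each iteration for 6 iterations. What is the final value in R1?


Starting value: R1 = 2
  Iter 1: R1 = 2 + 9 = 11
  Iter 2: R1 = 11 + 9 = 20
  Iter 3: R1 = 20 + 9 = 29
  Iter 4: R1 = 29 + 9 = 38
  Iter 5: R1 = 38 + 9 = 47
  Iter 6: R1 = 47 + 9 = 56
Final: R1 = 56

56


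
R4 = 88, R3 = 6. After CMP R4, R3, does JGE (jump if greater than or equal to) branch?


Trace:
  R4 = 88, R3 = 6
  CMP R4, R3  → compares 88 vs 6
  JGE checks: is 88 greater than or equal to 6?
  88 > 6, so condition is true
Branch taken: Yes

Yes


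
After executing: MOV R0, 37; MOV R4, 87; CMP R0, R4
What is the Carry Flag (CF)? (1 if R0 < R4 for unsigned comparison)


Register state trace:
  MOV R0, 37  → R0 = 37
  MOV R4, 87  → R4 = 87
  CMP R0, R4  → unsigned 37 - 87: borrow occurs
  37 < 87, so CF = 1
CF = 1

1


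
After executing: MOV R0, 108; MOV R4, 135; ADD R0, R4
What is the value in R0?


Register state trace:
  MOV R0, 108  → R0 = 108
  MOV R4, 135  → R4 = 135
  ADD R0, R4  → R0 = 108 + 135 = 243
Final: R0 = 243

243


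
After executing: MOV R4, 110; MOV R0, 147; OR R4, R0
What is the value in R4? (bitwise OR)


Register state trace:
  MOV R4, 110  → R4 = 110 (0b01101110)
  MOV R0, 147  → R0 = 147 (0b10010011)
  OR R4, R0   → R4 = 110 OR 147 = 255 (0b11111111)
Final: R4 = 255

255


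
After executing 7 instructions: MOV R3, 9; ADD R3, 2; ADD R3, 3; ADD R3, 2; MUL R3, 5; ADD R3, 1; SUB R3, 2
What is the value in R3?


Register state trace:
  MOV R3, 9  → R3 = 9
  ADD R3, 2  → R3 = 9 + 2 = 11
  ADD R3, 3  → R3 = 11 + 3 = 14
  ADD R3, 2  → R3 = 14 + 2 = 16
  MUL R3, 5  → R3 = 16 * 5 = 80
  ADD R3, 1  → R3 = 80 + 1 = 81
  SUB R3, 2  → R3 = 81 - 2 = 79
Final: R3 = 79

79


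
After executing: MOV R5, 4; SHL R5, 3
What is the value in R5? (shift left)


Register state trace:
  MOV R5, 4  → R5 = 4
  SHL R5, 3  → R5 = 4 << 3 = 4 * 2^3 = 32
Final: R5 = 32

32


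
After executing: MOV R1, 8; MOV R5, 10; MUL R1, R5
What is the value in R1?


Register state trace:
  MOV R1, 8  → R1 = 8
  MOV R5, 10  → R5 = 10
  MUL R1, R5  → R1 = 8 * 10 = 80
Final: R1 = 80

80


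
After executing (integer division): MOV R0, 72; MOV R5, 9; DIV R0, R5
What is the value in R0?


Register state trace:
  MOV R0, 72  → R0 = 72
  MOV R5, 9  → R5 = 9
  DIV R0, R5  → R0 = 72 // 9 = 8
Final: R0 = 8

8


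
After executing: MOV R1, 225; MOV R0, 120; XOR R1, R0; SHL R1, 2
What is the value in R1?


Register state trace:
  MOV R1, 225  → R1 = 225 (0b11100001)
  MOV R0, 120  → R0 = 120 (0b01111000)
  XOR R1, R0  → R1 = 225 XOR 120 = 153 (0b10011001)
  SHL R1, 2  → R1 = 153 << 2 = 612
Final: R1 = 612

612


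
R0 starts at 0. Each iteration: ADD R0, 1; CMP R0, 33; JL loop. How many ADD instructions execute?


Loop trace (R0 starts at 0, target 33, step 1):
  ADD #1: R0 = 0 + 1 = 1  → 1 < 33, loop
  ADD #2: R0 = 1 + 1 = 2  → 2 < 33, loop
  ADD #3: R0 = 2 + 1 = 3  → 3 < 33, loop
  ADD #4: R0 = 3 + 1 = 4  → 4 < 33, loop
  ADD #5: R0 = 4 + 1 = 5  → 5 < 33, loop
  ADD #6: R0 = 5 + 1 = 6  → 6 < 33, loop
  ADD #7: R0 = 6 + 1 = 7  → 7 < 33, loop
  ADD #8: R0 = 7 + 1 = 8  → 8 < 33, loop
  ADD #9: R0 = 8 + 1 = 9  → 9 < 33, loop
  ADD #10: R0 = 9 + 1 = 10  → 10 < 33, loop
  ADD #11: R0 = 10 + 1 = 11  → 11 < 33, loop
  ADD #12: R0 = 11 + 1 = 12  → 12 < 33, loop
  ADD #13: R0 = 12 + 1 = 13  → 13 < 33, loop
  ADD #14: R0 = 13 + 1 = 14  → 14 < 33, loop
  ADD #15: R0 = 14 + 1 = 15  → 15 < 33, loop
  ADD #16: R0 = 15 + 1 = 16  → 16 < 33, loop
  ADD #17: R0 = 16 + 1 = 17  → 17 < 33, loop
  ADD #18: R0 = 17 + 1 = 18  → 18 < 33, loop
  ADD #19: R0 = 18 + 1 = 19  → 19 < 33, loop
  ADD #20: R0 = 19 + 1 = 20  → 20 < 33, loop
  ADD #21: R0 = 20 + 1 = 21  → 21 < 33, loop
  ADD #22: R0 = 21 + 1 = 22  → 22 < 33, loop
  ADD #23: R0 = 22 + 1 = 23  → 23 < 33, loop
  ADD #24: R0 = 23 + 1 = 24  → 24 < 33, loop
  ADD #25: R0 = 24 + 1 = 25  → 25 < 33, loop
  ADD #26: R0 = 25 + 1 = 26  → 26 < 33, loop
  ADD #27: R0 = 26 + 1 = 27  → 27 < 33, loop
  ADD #28: R0 = 27 + 1 = 28  → 28 < 33, loop
  ADD #29: R0 = 28 + 1 = 29  → 29 < 33, loop
  ADD #30: R0 = 29 + 1 = 30  → 30 < 33, loop
  ADD #31: R0 = 30 + 1 = 31  → 31 < 33, loop
  ADD #32: R0 = 31 + 1 = 32  → 32 < 33, loop
  ADD #33: R0 = 32 + 1 = 33  → 33 >= 33, exit
Total ADD instructions: 33

33


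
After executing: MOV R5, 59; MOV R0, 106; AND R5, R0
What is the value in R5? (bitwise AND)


Register state trace:
  MOV R5, 59  → R5 = 59 (0b00111011)
  MOV R0, 106  → R0 = 106 (0b01101010)
  AND R5, R0  → R5 = 59 AND 106 = 42 (0b00101010)
Final: R5 = 42

42


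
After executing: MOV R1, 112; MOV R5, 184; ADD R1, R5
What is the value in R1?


Register state trace:
  MOV R1, 112  → R1 = 112
  MOV R5, 184  → R5 = 184
  ADD R1, R5  → R1 = 112 + 184 = 296
Final: R1 = 296

296


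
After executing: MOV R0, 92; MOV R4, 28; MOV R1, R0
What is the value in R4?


Register state trace:
  MOV R0, 92  → R0 = 92
  MOV R4, 28  → R4 = 28
  MOV R1, R0  → R1 = 92
Final: R4 = 28

28


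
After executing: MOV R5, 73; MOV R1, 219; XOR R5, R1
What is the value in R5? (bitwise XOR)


Register state trace:
  MOV R5, 73  → R5 = 73 (0b01001001)
  MOV R1, 219  → R1 = 219 (0b11011011)
  XOR R5, R1  → R5 = 73 XOR 219 = 146 (0b10010010)
Final: R5 = 146

146


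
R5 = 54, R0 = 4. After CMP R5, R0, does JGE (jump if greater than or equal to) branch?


Trace:
  R5 = 54, R0 = 4
  CMP R5, R0  → compares 54 vs 4
  JGE checks: is 54 greater than or equal to 4?
  54 > 4, so condition is true
Branch taken: Yes

Yes


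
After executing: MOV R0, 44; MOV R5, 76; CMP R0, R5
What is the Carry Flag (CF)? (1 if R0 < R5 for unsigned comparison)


Register state trace:
  MOV R0, 44  → R0 = 44
  MOV R5, 76  → R5 = 76
  CMP R0, R5  → unsigned 44 - 76: borrow occurs
  44 < 76, so CF = 1
CF = 1

1


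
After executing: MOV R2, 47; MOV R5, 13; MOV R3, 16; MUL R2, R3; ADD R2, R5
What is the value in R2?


Register state trace:
  MOV R2, 47  → R2 = 47
  MOV R5, 13  → R5 = 13
  MOV R3, 16  → R3 = 16
  MUL R2, R3  → R2 = 47 * 16 = 752
  ADD R2, R5  → R2 = 752 + 13 = 765
Final: R2 = 765

765


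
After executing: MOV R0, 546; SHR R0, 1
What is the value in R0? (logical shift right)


Register state trace:
  MOV R0, 546  → R0 = 546
  SHR R0, 1  → R0 = 546 >> 1 = 546 // 2^1 = 273
Final: R0 = 273

273


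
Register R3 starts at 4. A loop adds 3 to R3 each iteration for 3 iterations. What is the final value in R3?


Starting value: R3 = 4
  Iter 1: R3 = 4 + 3 = 7
  Iter 2: R3 = 7 + 3 = 10
  Iter 3: R3 = 10 + 3 = 13
Final: R3 = 13

13


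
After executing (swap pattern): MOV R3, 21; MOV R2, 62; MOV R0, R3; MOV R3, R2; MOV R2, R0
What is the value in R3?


Register state trace (swap pattern):
  MOV R3, 21  → R3 = 21
  MOV R2, 62  → R2 = 62
  MOV R0, R3  → R0 = 21  (save R3)
  MOV R3, R2  → R3 = 62  (R3 gets R2's value)
  MOV R2, R0  → R2 = 21  (R2 gets saved value)
Final: R3 = 62

62


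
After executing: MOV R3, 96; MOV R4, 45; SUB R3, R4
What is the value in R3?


Register state trace:
  MOV R3, 96  → R3 = 96
  MOV R4, 45  → R4 = 45
  SUB R3, R4  → R3 = 96 - 45 = 51
Final: R3 = 51

51


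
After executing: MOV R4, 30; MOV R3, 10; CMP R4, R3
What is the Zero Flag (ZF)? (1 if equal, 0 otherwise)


Register state trace:
  MOV R4, 30  → R4 = 30
  MOV R3, 10  → R3 = 10
  CMP R4, R3  → computes 30 - 10 = 20
  Result is nonzero, so values are not equal
ZF = 0

0


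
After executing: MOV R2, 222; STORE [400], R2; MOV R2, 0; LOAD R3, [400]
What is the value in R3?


Register and memory trace:
  MOV R2, 222  → R2 = 222
  STORE [400], R2  → mem[400] = 222
  MOV R2, 0  → R2 = 0
  LOAD R3, [400]  → R3 = mem[400] = 222
Final: R3 = 222

222


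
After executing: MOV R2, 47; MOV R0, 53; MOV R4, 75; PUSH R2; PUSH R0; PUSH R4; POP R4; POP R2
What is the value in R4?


Stack trace (top is rightmost):
  MOV R2, 47  → R2 = 47
  MOV R0, 53  → R0 = 53
  MOV R4, 75  → R4 = 75
  PUSH R2  → stack: [47]
  PUSH R0  → stack: [47, 53]
  PUSH R4  → stack: [47, 53, 75]
  POP R4  → R4 = 75, stack: [47, 53]
  POP R2  → R2 = 53, stack: [47]
Final: R4 = 75

75


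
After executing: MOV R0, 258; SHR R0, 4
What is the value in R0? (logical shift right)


Register state trace:
  MOV R0, 258  → R0 = 258
  SHR R0, 4  → R0 = 258 >> 4 = 258 // 2^4 = 16
Final: R0 = 16

16


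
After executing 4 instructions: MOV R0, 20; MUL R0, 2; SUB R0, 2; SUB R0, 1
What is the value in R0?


Register state trace:
  MOV R0, 20  → R0 = 20
  MUL R0, 2  → R0 = 20 * 2 = 40
  SUB R0, 2  → R0 = 40 - 2 = 38
  SUB R0, 1  → R0 = 38 - 1 = 37
Final: R0 = 37

37


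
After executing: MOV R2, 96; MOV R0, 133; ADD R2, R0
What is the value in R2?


Register state trace:
  MOV R2, 96  → R2 = 96
  MOV R0, 133  → R0 = 133
  ADD R2, R0  → R2 = 96 + 133 = 229
Final: R2 = 229

229


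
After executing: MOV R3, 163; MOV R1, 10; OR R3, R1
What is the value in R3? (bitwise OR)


Register state trace:
  MOV R3, 163  → R3 = 163 (0b10100011)
  MOV R1, 10  → R1 = 10 (0b00001010)
  OR R3, R1   → R3 = 163 OR 10 = 171 (0b10101011)
Final: R3 = 171

171


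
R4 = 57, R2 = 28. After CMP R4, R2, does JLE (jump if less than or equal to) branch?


Trace:
  R4 = 57, R2 = 28
  CMP R4, R2  → compares 57 vs 28
  JLE checks: is 57 less than or equal to 28?
  57 > 28, so condition is false
Branch taken: No

No


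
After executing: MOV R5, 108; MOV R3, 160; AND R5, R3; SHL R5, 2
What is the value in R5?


Register state trace:
  MOV R5, 108  → R5 = 108 (0b01101100)
  MOV R3, 160  → R3 = 160 (0b10100000)
  AND R5, R3  → R5 = 108 AND 160 = 32 (0b00100000)
  SHL R5, 2  → R5 = 32 << 2 = 128
Final: R5 = 128

128


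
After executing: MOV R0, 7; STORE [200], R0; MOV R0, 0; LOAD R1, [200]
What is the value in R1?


Register and memory trace:
  MOV R0, 7  → R0 = 7
  STORE [200], R0  → mem[200] = 7
  MOV R0, 0  → R0 = 0
  LOAD R1, [200]  → R1 = mem[200] = 7
Final: R1 = 7

7


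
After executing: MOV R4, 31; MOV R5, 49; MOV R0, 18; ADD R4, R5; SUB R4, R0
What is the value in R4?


Register state trace:
  MOV R4, 31  → R4 = 31
  MOV R5, 49  → R5 = 49
  MOV R0, 18  → R0 = 18
  ADD R4, R5  → R4 = 31 + 49 = 80
  SUB R4, R0  → R4 = 80 - 18 = 62
Final: R4 = 62

62


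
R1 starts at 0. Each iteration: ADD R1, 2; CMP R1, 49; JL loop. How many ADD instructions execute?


Loop trace (R1 starts at 0, target 49, step 2):
  ADD #1: R1 = 0 + 2 = 2  → 2 < 49, loop
  ADD #2: R1 = 2 + 2 = 4  → 4 < 49, loop
  ADD #3: R1 = 4 + 2 = 6  → 6 < 49, loop
  ADD #4: R1 = 6 + 2 = 8  → 8 < 49, loop
  ADD #5: R1 = 8 + 2 = 10  → 10 < 49, loop
  ADD #6: R1 = 10 + 2 = 12  → 12 < 49, loop
  ADD #7: R1 = 12 + 2 = 14  → 14 < 49, loop
  ADD #8: R1 = 14 + 2 = 16  → 16 < 49, loop
  ADD #9: R1 = 16 + 2 = 18  → 18 < 49, loop
  ADD #10: R1 = 18 + 2 = 20  → 20 < 49, loop
  ADD #11: R1 = 20 + 2 = 22  → 22 < 49, loop
  ADD #12: R1 = 22 + 2 = 24  → 24 < 49, loop
  ADD #13: R1 = 24 + 2 = 26  → 26 < 49, loop
  ADD #14: R1 = 26 + 2 = 28  → 28 < 49, loop
  ADD #15: R1 = 28 + 2 = 30  → 30 < 49, loop
  ADD #16: R1 = 30 + 2 = 32  → 32 < 49, loop
  ADD #17: R1 = 32 + 2 = 34  → 34 < 49, loop
  ADD #18: R1 = 34 + 2 = 36  → 36 < 49, loop
  ADD #19: R1 = 36 + 2 = 38  → 38 < 49, loop
  ADD #20: R1 = 38 + 2 = 40  → 40 < 49, loop
  ADD #21: R1 = 40 + 2 = 42  → 42 < 49, loop
  ADD #22: R1 = 42 + 2 = 44  → 44 < 49, loop
  ADD #23: R1 = 44 + 2 = 46  → 46 < 49, loop
  ADD #24: R1 = 46 + 2 = 48  → 48 < 49, loop
  ADD #25: R1 = 48 + 2 = 50  → 50 >= 49, exit
Total ADD instructions: 25

25
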